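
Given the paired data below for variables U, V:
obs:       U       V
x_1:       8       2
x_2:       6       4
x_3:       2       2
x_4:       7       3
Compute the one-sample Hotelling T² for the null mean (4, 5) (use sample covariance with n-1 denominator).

Step 1 — sample mean vector:
  mean(U) = (8 + 6 + 2 + 7) / 4 = 23/4 = 5.75
  mean(V) = (2 + 4 + 2 + 3) / 4 = 11/4 = 2.75
  x̄ = (5.75, 2.75),  deviation x̄ - mu_0 = (5.75, 2.75) - (4, 5) = (1.75, -2.25).

Step 2 — sample covariance matrix, S[i,j] = (1/(n-1)) · Σ_k (x_{k,i} - mean_i) · (x_{k,j} - mean_j), divisor n-1 = 3:
  S[U,U] = ((2.25)·(2.25) + (0.25)·(0.25) + (-3.75)·(-3.75) + (1.25)·(1.25)) / 3 = 20.75/3 = 6.9167
  S[U,V] = ((2.25)·(-0.75) + (0.25)·(1.25) + (-3.75)·(-0.75) + (1.25)·(0.25)) / 3 = 1.75/3 = 0.5833
  S[V,V] = ((-0.75)·(-0.75) + (1.25)·(1.25) + (-0.75)·(-0.75) + (0.25)·(0.25)) / 3 = 2.75/3 = 0.9167
  S = [[6.9167, 0.5833],
 [0.5833, 0.9167]].

Step 3 — invert S. det(S) = 6.9167·0.9167 - (0.5833)² = 6.
  S^{-1} = (1/det) · [[d, -b], [-b, a]] = [[0.1528, -0.0972],
 [-0.0972, 1.1528]].

Step 4 — quadratic form (x̄ - mu_0)^T · S^{-1} · (x̄ - mu_0):
  S^{-1} · (x̄ - mu_0) = (0.4861, -2.7639),
  (x̄ - mu_0)^T · [...] = (1.75)·(0.4861) + (-2.25)·(-2.7639) = 7.0694.

Step 5 — scale by n: T² = 4 · 7.0694 = 28.2778.

T² ≈ 28.2778


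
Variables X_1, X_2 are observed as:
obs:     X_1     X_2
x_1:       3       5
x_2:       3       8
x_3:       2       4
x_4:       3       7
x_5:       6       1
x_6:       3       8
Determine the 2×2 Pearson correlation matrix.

Step 1 — column means:
  mean(X_1) = (3 + 3 + 2 + 3 + 6 + 3) / 6 = 20/6 = 3.3333
  mean(X_2) = (5 + 8 + 4 + 7 + 1 + 8) / 6 = 33/6 = 5.5

Step 2 — sample variances and covariances s[i,j] = (1/(n-1)) · Σ_k (x_{k,i} - mean_i) · (x_{k,j} - mean_j), with n-1 = 5:
  s[X_1,X_1] = ((-0.3333)·(-0.3333) + (-0.3333)·(-0.3333) + (-1.3333)·(-1.3333) + (-0.3333)·(-0.3333) + (2.6667)·(2.6667) + (-0.3333)·(-0.3333)) / 5 = 9.3333/5 = 1.8667
  s[X_1,X_2] = ((-0.3333)·(-0.5) + (-0.3333)·(2.5) + (-1.3333)·(-1.5) + (-0.3333)·(1.5) + (2.6667)·(-4.5) + (-0.3333)·(2.5)) / 5 = -12/5 = -2.4
  s[X_2,X_2] = ((-0.5)·(-0.5) + (2.5)·(2.5) + (-1.5)·(-1.5) + (1.5)·(1.5) + (-4.5)·(-4.5) + (2.5)·(2.5)) / 5 = 37.5/5 = 7.5
  Sample standard deviations s_i = √(s[i,i]):
  s(X_1) = √(1.8667) = 1.3663
  s(X_2) = √(7.5) = 2.7386

Step 3 — r_{ij} = s_{ij} / (s_i · s_j):
  r[X_1,X_1] = 1 (diagonal).
  r[X_1,X_2] = -2.4 / (1.3663 · 2.7386) = -2.4 / 3.7417 = -0.6414
  r[X_2,X_2] = 1 (diagonal).

R is symmetric with unit diagonal. Assembling:

R = [[1, -0.6414],
 [-0.6414, 1]]


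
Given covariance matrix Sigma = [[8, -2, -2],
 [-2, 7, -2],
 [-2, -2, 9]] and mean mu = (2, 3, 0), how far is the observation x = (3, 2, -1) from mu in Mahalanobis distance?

Step 1 — centre the observation: (x - mu) = (1, -1, -1).

Step 2 — invert Sigma (cofactor / det for 3×3, or solve directly):
  Sigma^{-1} = [[0.1505, 0.0561, 0.0459],
 [0.0561, 0.1735, 0.051],
 [0.0459, 0.051, 0.1327]].

Step 3 — form the quadratic (x - mu)^T · Sigma^{-1} · (x - mu):
  Sigma^{-1} · (x - mu) = (0.0485, -0.1684, -0.1378).
  (x - mu)^T · [Sigma^{-1} · (x - mu)] = (1)·(0.0485) + (-1)·(-0.1684) + (-1)·(-0.1378) = 0.3546.

Step 4 — take square root: d = √(0.3546) ≈ 0.5955.

d(x, mu) = √(0.3546) ≈ 0.5955


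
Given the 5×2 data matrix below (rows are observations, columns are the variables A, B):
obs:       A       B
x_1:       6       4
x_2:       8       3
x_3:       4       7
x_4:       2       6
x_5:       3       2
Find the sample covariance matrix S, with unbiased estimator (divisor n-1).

Step 1 — column means:
  mean(A) = (6 + 8 + 4 + 2 + 3) / 5 = 23/5 = 4.6
  mean(B) = (4 + 3 + 7 + 6 + 2) / 5 = 22/5 = 4.4

Step 2 — sample covariance S[i,j] = (1/(n-1)) · Σ_k (x_{k,i} - mean_i) · (x_{k,j} - mean_j), with n-1 = 4.
  S[A,A] = ((1.4)·(1.4) + (3.4)·(3.4) + (-0.6)·(-0.6) + (-2.6)·(-2.6) + (-1.6)·(-1.6)) / 4 = 23.2/4 = 5.8
  S[A,B] = ((1.4)·(-0.4) + (3.4)·(-1.4) + (-0.6)·(2.6) + (-2.6)·(1.6) + (-1.6)·(-2.4)) / 4 = -7.2/4 = -1.8
  S[B,B] = ((-0.4)·(-0.4) + (-1.4)·(-1.4) + (2.6)·(2.6) + (1.6)·(1.6) + (-2.4)·(-2.4)) / 4 = 17.2/4 = 4.3

S is symmetric (S[j,i] = S[i,j]). Assembling:

S = [[5.8, -1.8],
 [-1.8, 4.3]]


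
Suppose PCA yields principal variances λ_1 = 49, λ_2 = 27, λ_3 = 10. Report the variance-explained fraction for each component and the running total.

Step 1 — total variance = trace(Sigma) = Σ λ_i = 49 + 27 + 10 = 86.

Step 2 — fraction explained by component i = λ_i / Σ λ:
  PC1: 49/86 = 0.5698
  PC2: 27/86 = 0.314
  PC3: 10/86 = 0.1163

Step 3 — cumulative fraction after k components = (λ_1 + ... + λ_k) / Σ λ:
  k = 1: 49/86 = 0.5698
  k = 2: (49 + 27)/86 = 76/86 = 0.8837
  k = 3: (49 + 27 + 10)/86 = 86/86 = 1

Summary (fraction, with percent):

explained: PC1 0.5698 (56.98%), PC2 0.314 (31.4%), PC3 0.1163 (11.63%);  cumulative: 0.5698, 0.8837, 1


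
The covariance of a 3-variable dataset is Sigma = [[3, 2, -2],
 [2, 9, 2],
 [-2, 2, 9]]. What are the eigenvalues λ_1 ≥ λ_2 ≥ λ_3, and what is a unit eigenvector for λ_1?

Step 1 — characteristic polynomial p(λ) = det(λI - Sigma) = λ³ - tr·λ² + c_1·λ - det, where tr = trace, c_1 = sum of the principal 2×2 minors, det = det(Sigma):
  tr = 3 + 9 + 9 = 21,
  c_1 = (3·9 - (2)²) + (3·9 - (-2)²) + (9·9 - (2)²) = 23 + 23 + 77 = 123,
  det = 3·(9·9 - (2)²) - (2)·((2)·9 - (2)·(-2)) + (-2)·((2)·(2) - 9·(-2)) = 3·(77) - (2)·(22) + (-2)·(22) = 143.
  So p(λ) = λ³ - 21λ² + 123λ - 143.
Step 2 — look for an integer root (rational root theorem: any rational root is an integer divisor of 143). Testing λ = 11:
  p(11) = 1331 - 2541 + 1353 - 143 = 0  ✓
  Dividing out (λ - 11): p(λ) = (λ - 11)(λ² - 10λ + 13).
Step 3 — remaining eigenvalues from the quadratic λ² - 10λ + 13 = 0:
  Δ = 10² - 4·13 = 100 - 52 = 48,  λ = (10 ± √48)/2 = (10 ± 6.9282)/2 ≈ 8.4641 or 1.5359.
  Sorted: λ_1 = 11,  λ_2 = 8.4641,  λ_3 = 1.5359  (check: sum = 21 = tr ✓).

Step 4 — unit eigenvector for λ_1 = 11: v spans the null space of (Sigma - λ_1 I), whose rows are
  r_1 = (-8, 2, -2),  r_2 = (2, -2, 2),  r_3 = (-2, 2, -2).
  v is orthogonal to every row, so take v ∝ r_1 × r_2 = ((2)·(2) - (-2)·(-2), (-2)·(2) - (-8)·(2), (-8)·(-2) - (2)·(2)) = (0, 12, 12).
  Rescale (divide by 12): u = (0, 1, 1).
  ||u|| = √((0)² + (1)² + (1)²) = √(2) ≈ 1.4142,  v_1 = u/||u|| ≈ (0, 0.7071, 0.7071) (||v_1|| = 1).

λ_1 = 11,  λ_2 = 8.4641,  λ_3 = 1.5359;  v_1 ≈ (0, 0.7071, 0.7071)


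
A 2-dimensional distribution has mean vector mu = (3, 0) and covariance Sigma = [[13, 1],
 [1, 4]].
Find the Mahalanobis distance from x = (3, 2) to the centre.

Step 1 — centre the observation: (x - mu) = (0, 2).

Step 2 — invert Sigma. det(Sigma) = 13·4 - (1)² = 51.
  Sigma^{-1} = (1/det) · [[d, -b], [-b, a]] = [[0.0784, -0.0196],
 [-0.0196, 0.2549]].

Step 3 — form the quadratic (x - mu)^T · Sigma^{-1} · (x - mu):
  Sigma^{-1} · (x - mu) = (-0.0392, 0.5098).
  (x - mu)^T · [Sigma^{-1} · (x - mu)] = (0)·(-0.0392) + (2)·(0.5098) = 1.0196.

Step 4 — take square root: d = √(1.0196) ≈ 1.0098.

d(x, mu) = √(1.0196) ≈ 1.0098


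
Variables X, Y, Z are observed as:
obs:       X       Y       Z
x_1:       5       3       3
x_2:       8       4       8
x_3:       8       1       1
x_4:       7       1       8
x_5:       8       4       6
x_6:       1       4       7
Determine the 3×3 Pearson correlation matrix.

Step 1 — column means:
  mean(X) = (5 + 8 + 8 + 7 + 8 + 1) / 6 = 37/6 = 6.1667
  mean(Y) = (3 + 4 + 1 + 1 + 4 + 4) / 6 = 17/6 = 2.8333
  mean(Z) = (3 + 8 + 1 + 8 + 6 + 7) / 6 = 33/6 = 5.5

Step 2 — sample variances and covariances s[i,j] = (1/(n-1)) · Σ_k (x_{k,i} - mean_i) · (x_{k,j} - mean_j), with n-1 = 5:
  s[X,X] = ((-1.1667)·(-1.1667) + (1.8333)·(1.8333) + (1.8333)·(1.8333) + (0.8333)·(0.8333) + (1.8333)·(1.8333) + (-5.1667)·(-5.1667)) / 5 = 38.8333/5 = 7.7667
  s[X,Y] = ((-1.1667)·(0.1667) + (1.8333)·(1.1667) + (1.8333)·(-1.8333) + (0.8333)·(-1.8333) + (1.8333)·(1.1667) + (-5.1667)·(1.1667)) / 5 = -6.8333/5 = -1.3667
  s[X,Z] = ((-1.1667)·(-2.5) + (1.8333)·(2.5) + (1.8333)·(-4.5) + (0.8333)·(2.5) + (1.8333)·(0.5) + (-5.1667)·(1.5)) / 5 = -5.5/5 = -1.1
  s[Y,Y] = ((0.1667)·(0.1667) + (1.1667)·(1.1667) + (-1.8333)·(-1.8333) + (-1.8333)·(-1.8333) + (1.1667)·(1.1667) + (1.1667)·(1.1667)) / 5 = 10.8333/5 = 2.1667
  s[Y,Z] = ((0.1667)·(-2.5) + (1.1667)·(2.5) + (-1.8333)·(-4.5) + (-1.8333)·(2.5) + (1.1667)·(0.5) + (1.1667)·(1.5)) / 5 = 8.5/5 = 1.7
  s[Z,Z] = ((-2.5)·(-2.5) + (2.5)·(2.5) + (-4.5)·(-4.5) + (2.5)·(2.5) + (0.5)·(0.5) + (1.5)·(1.5)) / 5 = 41.5/5 = 8.3
  Sample standard deviations s_i = √(s[i,i]):
  s(X) = √(7.7667) = 2.7869
  s(Y) = √(2.1667) = 1.472
  s(Z) = √(8.3) = 2.881

Step 3 — r_{ij} = s_{ij} / (s_i · s_j):
  r[X,X] = 1 (diagonal).
  r[X,Y] = -1.3667 / (2.7869 · 1.472) = -1.3667 / 4.1022 = -0.3332
  r[X,Z] = -1.1 / (2.7869 · 2.881) = -1.1 / 8.0289 = -0.137
  r[Y,Y] = 1 (diagonal).
  r[Y,Z] = 1.7 / (1.472 · 2.881) = 1.7 / 4.2407 = 0.4009
  r[Z,Z] = 1 (diagonal).

R is symmetric with unit diagonal. Assembling:

R = [[1, -0.3332, -0.137],
 [-0.3332, 1, 0.4009],
 [-0.137, 0.4009, 1]]


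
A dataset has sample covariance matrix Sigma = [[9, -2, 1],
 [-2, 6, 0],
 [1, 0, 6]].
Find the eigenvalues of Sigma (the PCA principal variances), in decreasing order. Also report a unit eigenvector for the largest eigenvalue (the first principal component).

Step 1 — characteristic polynomial p(λ) = det(λI - Sigma) = λ³ - tr·λ² + c_1·λ - det, where tr = trace, c_1 = sum of the principal 2×2 minors, det = det(Sigma):
  tr = 9 + 6 + 6 = 21,
  c_1 = (9·6 - (-2)²) + (9·6 - (1)²) + (6·6 - (0)²) = 50 + 53 + 36 = 139,
  det = 9·(6·6 - (0)²) - (-2)·((-2)·6 - (0)·(1)) + (1)·((-2)·(0) - 6·(1)) = 9·(36) - (-2)·(-12) + (1)·(-6) = 294.
  So p(λ) = λ³ - 21λ² + 139λ - 294.
Step 2 — look for an integer root (rational root theorem: any rational root is an integer divisor of 294). Testing λ = 6:
  p(6) = 216 - 756 + 834 - 294 = 0  ✓
  Dividing out (λ - 6): p(λ) = (λ - 6)(λ² - 15λ + 49).
Step 3 — remaining eigenvalues from the quadratic λ² - 15λ + 49 = 0:
  Δ = 15² - 4·49 = 225 - 196 = 29,  λ = (15 ± √29)/2 = (15 ± 5.3852)/2 ≈ 10.1926 or 4.8074.
  Sorted: λ_1 = 10.1926,  λ_2 = 6,  λ_3 = 4.8074  (check: sum = 21 = tr ✓).

Step 4 — unit eigenvector for λ_1 ≈ 10.1926: v spans the null space of (Sigma - λ_1 I), whose rows are
  r_1 = (-1.1926, -2, 1),  r_2 = (-2, -4.1926, 0),  r_3 = (1, 0, -4.1926).
  v is orthogonal to every row, so take v ∝ r_1 × r_2 = ((-2)·(0) - (1)·(-4.1926), (1)·(-2) - (-1.1926)·(0), (-1.1926)·(-4.1926) - (-2)·(-2)) ≈ (4.1926, -2, 1).
  Let u = (4.1926, -2, 1).
  ||u|| = √((4.1926)² + (-2)² + (1)²) = √(22.5777) ≈ 4.7516,  v_1 = u/||u|| ≈ (0.8824, -0.4209, 0.2105) (||v_1|| = 1).

λ_1 = 10.1926,  λ_2 = 6,  λ_3 = 4.8074;  v_1 ≈ (0.8824, -0.4209, 0.2105)


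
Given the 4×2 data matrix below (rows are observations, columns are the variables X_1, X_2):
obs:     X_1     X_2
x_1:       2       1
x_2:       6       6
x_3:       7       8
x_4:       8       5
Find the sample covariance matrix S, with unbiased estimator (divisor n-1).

Step 1 — column means:
  mean(X_1) = (2 + 6 + 7 + 8) / 4 = 23/4 = 5.75
  mean(X_2) = (1 + 6 + 8 + 5) / 4 = 20/4 = 5

Step 2 — sample covariance S[i,j] = (1/(n-1)) · Σ_k (x_{k,i} - mean_i) · (x_{k,j} - mean_j), with n-1 = 3.
  S[X_1,X_1] = ((-3.75)·(-3.75) + (0.25)·(0.25) + (1.25)·(1.25) + (2.25)·(2.25)) / 3 = 20.75/3 = 6.9167
  S[X_1,X_2] = ((-3.75)·(-4) + (0.25)·(1) + (1.25)·(3) + (2.25)·(0)) / 3 = 19/3 = 6.3333
  S[X_2,X_2] = ((-4)·(-4) + (1)·(1) + (3)·(3) + (0)·(0)) / 3 = 26/3 = 8.6667

S is symmetric (S[j,i] = S[i,j]). Assembling:

S = [[6.9167, 6.3333],
 [6.3333, 8.6667]]


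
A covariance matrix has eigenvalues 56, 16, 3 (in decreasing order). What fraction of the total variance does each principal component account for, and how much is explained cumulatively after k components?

Step 1 — total variance = trace(Sigma) = Σ λ_i = 56 + 16 + 3 = 75.

Step 2 — fraction explained by component i = λ_i / Σ λ:
  PC1: 56/75 = 0.7467
  PC2: 16/75 = 0.2133
  PC3: 3/75 = 0.04

Step 3 — cumulative fraction after k components = (λ_1 + ... + λ_k) / Σ λ:
  k = 1: 56/75 = 0.7467
  k = 2: (56 + 16)/75 = 72/75 = 0.96
  k = 3: (56 + 16 + 3)/75 = 75/75 = 1

Summary (fraction, with percent):

explained: PC1 0.7467 (74.67%), PC2 0.2133 (21.33%), PC3 0.04 (4%);  cumulative: 0.7467, 0.96, 1


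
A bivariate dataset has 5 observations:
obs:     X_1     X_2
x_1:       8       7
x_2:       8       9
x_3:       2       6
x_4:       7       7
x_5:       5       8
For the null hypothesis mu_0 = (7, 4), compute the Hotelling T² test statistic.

Step 1 — sample mean vector:
  mean(X_1) = (8 + 8 + 2 + 7 + 5) / 5 = 30/5 = 6
  mean(X_2) = (7 + 9 + 6 + 7 + 8) / 5 = 37/5 = 7.4
  x̄ = (6, 7.4),  deviation x̄ - mu_0 = (6, 7.4) - (7, 4) = (-1, 3.4).

Step 2 — sample covariance matrix, S[i,j] = (1/(n-1)) · Σ_k (x_{k,i} - mean_i) · (x_{k,j} - mean_j), divisor n-1 = 4:
  S[X_1,X_1] = ((2)·(2) + (2)·(2) + (-4)·(-4) + (1)·(1) + (-1)·(-1)) / 4 = 26/4 = 6.5
  S[X_1,X_2] = ((2)·(-0.4) + (2)·(1.6) + (-4)·(-1.4) + (1)·(-0.4) + (-1)·(0.6)) / 4 = 7/4 = 1.75
  S[X_2,X_2] = ((-0.4)·(-0.4) + (1.6)·(1.6) + (-1.4)·(-1.4) + (-0.4)·(-0.4) + (0.6)·(0.6)) / 4 = 5.2/4 = 1.3
  S = [[6.5, 1.75],
 [1.75, 1.3]].

Step 3 — invert S. det(S) = 6.5·1.3 - (1.75)² = 5.3875.
  S^{-1} = (1/det) · [[d, -b], [-b, a]] = [[0.2413, -0.3248],
 [-0.3248, 1.2065]].

Step 4 — quadratic form (x̄ - mu_0)^T · S^{-1} · (x̄ - mu_0):
  S^{-1} · (x̄ - mu_0) = (-1.3457, 4.4269),
  (x̄ - mu_0)^T · [...] = (-1)·(-1.3457) + (3.4)·(4.4269) = 16.3972.

Step 5 — scale by n: T² = 5 · 16.3972 = 81.9861.

T² ≈ 81.9861


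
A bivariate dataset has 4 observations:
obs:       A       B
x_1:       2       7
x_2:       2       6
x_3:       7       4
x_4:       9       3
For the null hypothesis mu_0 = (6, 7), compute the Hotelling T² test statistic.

Step 1 — sample mean vector:
  mean(A) = (2 + 2 + 7 + 9) / 4 = 20/4 = 5
  mean(B) = (7 + 6 + 4 + 3) / 4 = 20/4 = 5
  x̄ = (5, 5),  deviation x̄ - mu_0 = (5, 5) - (6, 7) = (-1, -2).

Step 2 — sample covariance matrix, S[i,j] = (1/(n-1)) · Σ_k (x_{k,i} - mean_i) · (x_{k,j} - mean_j), divisor n-1 = 3:
  S[A,A] = ((-3)·(-3) + (-3)·(-3) + (2)·(2) + (4)·(4)) / 3 = 38/3 = 12.6667
  S[A,B] = ((-3)·(2) + (-3)·(1) + (2)·(-1) + (4)·(-2)) / 3 = -19/3 = -6.3333
  S[B,B] = ((2)·(2) + (1)·(1) + (-1)·(-1) + (-2)·(-2)) / 3 = 10/3 = 3.3333
  S = [[12.6667, -6.3333],
 [-6.3333, 3.3333]].

Step 3 — invert S. det(S) = 12.6667·3.3333 - (-6.3333)² = 2.1111.
  S^{-1} = (1/det) · [[d, -b], [-b, a]] = [[1.5789, 3],
 [3, 6]].

Step 4 — quadratic form (x̄ - mu_0)^T · S^{-1} · (x̄ - mu_0):
  S^{-1} · (x̄ - mu_0) = (-7.5789, -15),
  (x̄ - mu_0)^T · [...] = (-1)·(-7.5789) + (-2)·(-15) = 37.5789.

Step 5 — scale by n: T² = 4 · 37.5789 = 150.3158.

T² ≈ 150.3158


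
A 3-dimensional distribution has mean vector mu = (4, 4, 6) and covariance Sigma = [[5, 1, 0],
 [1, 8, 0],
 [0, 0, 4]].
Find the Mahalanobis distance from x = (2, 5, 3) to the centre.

Step 1 — centre the observation: (x - mu) = (-2, 1, -3).

Step 2 — invert Sigma (cofactor / det for 3×3, or solve directly):
  Sigma^{-1} = [[0.2051, -0.0256, 0],
 [-0.0256, 0.1282, 0],
 [0, 0, 0.25]].

Step 3 — form the quadratic (x - mu)^T · Sigma^{-1} · (x - mu):
  Sigma^{-1} · (x - mu) = (-0.4359, 0.1795, -0.75).
  (x - mu)^T · [Sigma^{-1} · (x - mu)] = (-2)·(-0.4359) + (1)·(0.1795) + (-3)·(-0.75) = 3.3013.

Step 4 — take square root: d = √(3.3013) ≈ 1.8169.

d(x, mu) = √(3.3013) ≈ 1.8169


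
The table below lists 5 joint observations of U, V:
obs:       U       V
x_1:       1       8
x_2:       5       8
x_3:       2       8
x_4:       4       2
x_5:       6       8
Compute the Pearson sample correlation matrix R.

Step 1 — column means:
  mean(U) = (1 + 5 + 2 + 4 + 6) / 5 = 18/5 = 3.6
  mean(V) = (8 + 8 + 8 + 2 + 8) / 5 = 34/5 = 6.8

Step 2 — sample variances and covariances s[i,j] = (1/(n-1)) · Σ_k (x_{k,i} - mean_i) · (x_{k,j} - mean_j), with n-1 = 4:
  s[U,U] = ((-2.6)·(-2.6) + (1.4)·(1.4) + (-1.6)·(-1.6) + (0.4)·(0.4) + (2.4)·(2.4)) / 4 = 17.2/4 = 4.3
  s[U,V] = ((-2.6)·(1.2) + (1.4)·(1.2) + (-1.6)·(1.2) + (0.4)·(-4.8) + (2.4)·(1.2)) / 4 = -2.4/4 = -0.6
  s[V,V] = ((1.2)·(1.2) + (1.2)·(1.2) + (1.2)·(1.2) + (-4.8)·(-4.8) + (1.2)·(1.2)) / 4 = 28.8/4 = 7.2
  Sample standard deviations s_i = √(s[i,i]):
  s(U) = √(4.3) = 2.0736
  s(V) = √(7.2) = 2.6833

Step 3 — r_{ij} = s_{ij} / (s_i · s_j):
  r[U,U] = 1 (diagonal).
  r[U,V] = -0.6 / (2.0736 · 2.6833) = -0.6 / 5.5642 = -0.1078
  r[V,V] = 1 (diagonal).

R is symmetric with unit diagonal. Assembling:

R = [[1, -0.1078],
 [-0.1078, 1]]


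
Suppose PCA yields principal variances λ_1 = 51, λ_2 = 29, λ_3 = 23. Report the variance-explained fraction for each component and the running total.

Step 1 — total variance = trace(Sigma) = Σ λ_i = 51 + 29 + 23 = 103.

Step 2 — fraction explained by component i = λ_i / Σ λ:
  PC1: 51/103 = 0.4951
  PC2: 29/103 = 0.2816
  PC3: 23/103 = 0.2233

Step 3 — cumulative fraction after k components = (λ_1 + ... + λ_k) / Σ λ:
  k = 1: 51/103 = 0.4951
  k = 2: (51 + 29)/103 = 80/103 = 0.7767
  k = 3: (51 + 29 + 23)/103 = 103/103 = 1

Summary (fraction, with percent):

explained: PC1 0.4951 (49.51%), PC2 0.2816 (28.16%), PC3 0.2233 (22.33%);  cumulative: 0.4951, 0.7767, 1


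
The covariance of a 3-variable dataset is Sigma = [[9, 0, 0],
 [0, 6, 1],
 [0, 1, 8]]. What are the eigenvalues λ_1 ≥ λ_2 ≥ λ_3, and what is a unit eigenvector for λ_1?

Step 1 — characteristic polynomial p(λ) = det(λI - Sigma) = λ³ - tr·λ² + c_1·λ - det, where tr = trace, c_1 = sum of the principal 2×2 minors, det = det(Sigma):
  tr = 9 + 6 + 8 = 23,
  c_1 = (9·6 - (0)²) + (9·8 - (0)²) + (6·8 - (1)²) = 54 + 72 + 47 = 173,
  det = 9·(6·8 - (1)²) - (0)·((0)·8 - (1)·(0)) + (0)·((0)·(1) - 6·(0)) = 9·(47) - (0)·(0) + (0)·(0) = 423.
  So p(λ) = λ³ - 23λ² + 173λ - 423.
Step 2 — look for an integer root (rational root theorem: any rational root is an integer divisor of 423). Testing λ = 9:
  p(9) = 729 - 1863 + 1557 - 423 = 0  ✓
  Dividing out (λ - 9): p(λ) = (λ - 9)(λ² - 14λ + 47).
Step 3 — remaining eigenvalues from the quadratic λ² - 14λ + 47 = 0:
  Δ = 14² - 4·47 = 196 - 188 = 8,  λ = (14 ± √8)/2 = (14 ± 2.8284)/2 ≈ 8.4142 or 5.5858.
  Sorted: λ_1 = 9,  λ_2 = 8.4142,  λ_3 = 5.5858  (check: sum = 23 = tr ✓).

Step 4 — unit eigenvector for λ_1 = 9: v spans the null space of (Sigma - λ_1 I), whose rows are
  r_1 = (0, 0, 0),  r_2 = (0, -3, 1),  r_3 = (0, 1, -1).
  v is orthogonal to every row, so take v ∝ r_2 × r_3 = ((-3)·(-1) - (1)·(1), (1)·(0) - (0)·(-1), (0)·(1) - (-3)·(0)) = (2, 0, 0).
  Rescale (divide by 2): u = (1, 0, 0).
  ||u|| = √((1)² + (0)² + (0)²) = √(1) = 1,  v_1 = u/||u|| ≈ (1, 0, 0) (||v_1|| = 1).

λ_1 = 9,  λ_2 = 8.4142,  λ_3 = 5.5858;  v_1 ≈ (1, 0, 0)


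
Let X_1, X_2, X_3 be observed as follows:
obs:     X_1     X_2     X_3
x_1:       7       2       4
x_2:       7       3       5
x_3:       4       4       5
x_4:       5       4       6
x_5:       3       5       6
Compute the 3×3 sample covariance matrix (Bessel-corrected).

Step 1 — column means:
  mean(X_1) = (7 + 7 + 4 + 5 + 3) / 5 = 26/5 = 5.2
  mean(X_2) = (2 + 3 + 4 + 4 + 5) / 5 = 18/5 = 3.6
  mean(X_3) = (4 + 5 + 5 + 6 + 6) / 5 = 26/5 = 5.2

Step 2 — sample covariance S[i,j] = (1/(n-1)) · Σ_k (x_{k,i} - mean_i) · (x_{k,j} - mean_j), with n-1 = 4.
  S[X_1,X_1] = ((1.8)·(1.8) + (1.8)·(1.8) + (-1.2)·(-1.2) + (-0.2)·(-0.2) + (-2.2)·(-2.2)) / 4 = 12.8/4 = 3.2
  S[X_1,X_2] = ((1.8)·(-1.6) + (1.8)·(-0.6) + (-1.2)·(0.4) + (-0.2)·(0.4) + (-2.2)·(1.4)) / 4 = -7.6/4 = -1.9
  S[X_1,X_3] = ((1.8)·(-1.2) + (1.8)·(-0.2) + (-1.2)·(-0.2) + (-0.2)·(0.8) + (-2.2)·(0.8)) / 4 = -4.2/4 = -1.05
  S[X_2,X_2] = ((-1.6)·(-1.6) + (-0.6)·(-0.6) + (0.4)·(0.4) + (0.4)·(0.4) + (1.4)·(1.4)) / 4 = 5.2/4 = 1.3
  S[X_2,X_3] = ((-1.6)·(-1.2) + (-0.6)·(-0.2) + (0.4)·(-0.2) + (0.4)·(0.8) + (1.4)·(0.8)) / 4 = 3.4/4 = 0.85
  S[X_3,X_3] = ((-1.2)·(-1.2) + (-0.2)·(-0.2) + (-0.2)·(-0.2) + (0.8)·(0.8) + (0.8)·(0.8)) / 4 = 2.8/4 = 0.7

S is symmetric (S[j,i] = S[i,j]). Assembling:

S = [[3.2, -1.9, -1.05],
 [-1.9, 1.3, 0.85],
 [-1.05, 0.85, 0.7]]


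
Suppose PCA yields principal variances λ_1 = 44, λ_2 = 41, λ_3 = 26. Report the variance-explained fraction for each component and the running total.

Step 1 — total variance = trace(Sigma) = Σ λ_i = 44 + 41 + 26 = 111.

Step 2 — fraction explained by component i = λ_i / Σ λ:
  PC1: 44/111 = 0.3964
  PC2: 41/111 = 0.3694
  PC3: 26/111 = 0.2342

Step 3 — cumulative fraction after k components = (λ_1 + ... + λ_k) / Σ λ:
  k = 1: 44/111 = 0.3964
  k = 2: (44 + 41)/111 = 85/111 = 0.7658
  k = 3: (44 + 41 + 26)/111 = 111/111 = 1

Summary (fraction, with percent):

explained: PC1 0.3964 (39.64%), PC2 0.3694 (36.94%), PC3 0.2342 (23.42%);  cumulative: 0.3964, 0.7658, 1


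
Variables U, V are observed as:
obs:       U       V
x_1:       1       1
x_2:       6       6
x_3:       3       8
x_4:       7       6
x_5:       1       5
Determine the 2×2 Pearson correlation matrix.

Step 1 — column means:
  mean(U) = (1 + 6 + 3 + 7 + 1) / 5 = 18/5 = 3.6
  mean(V) = (1 + 6 + 8 + 6 + 5) / 5 = 26/5 = 5.2

Step 2 — sample variances and covariances s[i,j] = (1/(n-1)) · Σ_k (x_{k,i} - mean_i) · (x_{k,j} - mean_j), with n-1 = 4:
  s[U,U] = ((-2.6)·(-2.6) + (2.4)·(2.4) + (-0.6)·(-0.6) + (3.4)·(3.4) + (-2.6)·(-2.6)) / 4 = 31.2/4 = 7.8
  s[U,V] = ((-2.6)·(-4.2) + (2.4)·(0.8) + (-0.6)·(2.8) + (3.4)·(0.8) + (-2.6)·(-0.2)) / 4 = 14.4/4 = 3.6
  s[V,V] = ((-4.2)·(-4.2) + (0.8)·(0.8) + (2.8)·(2.8) + (0.8)·(0.8) + (-0.2)·(-0.2)) / 4 = 26.8/4 = 6.7
  Sample standard deviations s_i = √(s[i,i]):
  s(U) = √(7.8) = 2.7928
  s(V) = √(6.7) = 2.5884

Step 3 — r_{ij} = s_{ij} / (s_i · s_j):
  r[U,U] = 1 (diagonal).
  r[U,V] = 3.6 / (2.7928 · 2.5884) = 3.6 / 7.2291 = 0.498
  r[V,V] = 1 (diagonal).

R is symmetric with unit diagonal. Assembling:

R = [[1, 0.498],
 [0.498, 1]]


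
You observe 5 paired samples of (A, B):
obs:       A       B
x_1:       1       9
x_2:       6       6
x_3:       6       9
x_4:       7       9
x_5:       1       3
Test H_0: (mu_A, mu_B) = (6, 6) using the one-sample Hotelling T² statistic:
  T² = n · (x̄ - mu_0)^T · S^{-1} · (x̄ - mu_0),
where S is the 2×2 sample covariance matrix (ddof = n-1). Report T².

Step 1 — sample mean vector:
  mean(A) = (1 + 6 + 6 + 7 + 1) / 5 = 21/5 = 4.2
  mean(B) = (9 + 6 + 9 + 9 + 3) / 5 = 36/5 = 7.2
  x̄ = (4.2, 7.2),  deviation x̄ - mu_0 = (4.2, 7.2) - (6, 6) = (-1.8, 1.2).

Step 2 — sample covariance matrix, S[i,j] = (1/(n-1)) · Σ_k (x_{k,i} - mean_i) · (x_{k,j} - mean_j), divisor n-1 = 4:
  S[A,A] = ((-3.2)·(-3.2) + (1.8)·(1.8) + (1.8)·(1.8) + (2.8)·(2.8) + (-3.2)·(-3.2)) / 4 = 34.8/4 = 8.7
  S[A,B] = ((-3.2)·(1.8) + (1.8)·(-1.2) + (1.8)·(1.8) + (2.8)·(1.8) + (-3.2)·(-4.2)) / 4 = 13.8/4 = 3.45
  S[B,B] = ((1.8)·(1.8) + (-1.2)·(-1.2) + (1.8)·(1.8) + (1.8)·(1.8) + (-4.2)·(-4.2)) / 4 = 28.8/4 = 7.2
  S = [[8.7, 3.45],
 [3.45, 7.2]].

Step 3 — invert S. det(S) = 8.7·7.2 - (3.45)² = 50.7375.
  S^{-1} = (1/det) · [[d, -b], [-b, a]] = [[0.1419, -0.068],
 [-0.068, 0.1715]].

Step 4 — quadratic form (x̄ - mu_0)^T · S^{-1} · (x̄ - mu_0):
  S^{-1} · (x̄ - mu_0) = (-0.337, 0.3282),
  (x̄ - mu_0)^T · [...] = (-1.8)·(-0.337) + (1.2)·(0.3282) = 1.0004.

Step 5 — scale by n: T² = 5 · 1.0004 = 5.0022.

T² ≈ 5.0022


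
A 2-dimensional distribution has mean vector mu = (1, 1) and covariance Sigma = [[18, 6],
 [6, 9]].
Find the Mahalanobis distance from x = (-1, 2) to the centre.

Step 1 — centre the observation: (x - mu) = (-2, 1).

Step 2 — invert Sigma. det(Sigma) = 18·9 - (6)² = 126.
  Sigma^{-1} = (1/det) · [[d, -b], [-b, a]] = [[0.0714, -0.0476],
 [-0.0476, 0.1429]].

Step 3 — form the quadratic (x - mu)^T · Sigma^{-1} · (x - mu):
  Sigma^{-1} · (x - mu) = (-0.1905, 0.2381).
  (x - mu)^T · [Sigma^{-1} · (x - mu)] = (-2)·(-0.1905) + (1)·(0.2381) = 0.619.

Step 4 — take square root: d = √(0.619) ≈ 0.7868.

d(x, mu) = √(0.619) ≈ 0.7868


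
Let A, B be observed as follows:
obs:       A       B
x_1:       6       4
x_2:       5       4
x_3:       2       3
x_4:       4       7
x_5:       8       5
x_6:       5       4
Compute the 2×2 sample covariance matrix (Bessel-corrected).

Step 1 — column means:
  mean(A) = (6 + 5 + 2 + 4 + 8 + 5) / 6 = 30/6 = 5
  mean(B) = (4 + 4 + 3 + 7 + 5 + 4) / 6 = 27/6 = 4.5

Step 2 — sample covariance S[i,j] = (1/(n-1)) · Σ_k (x_{k,i} - mean_i) · (x_{k,j} - mean_j), with n-1 = 5.
  S[A,A] = ((1)·(1) + (0)·(0) + (-3)·(-3) + (-1)·(-1) + (3)·(3) + (0)·(0)) / 5 = 20/5 = 4
  S[A,B] = ((1)·(-0.5) + (0)·(-0.5) + (-3)·(-1.5) + (-1)·(2.5) + (3)·(0.5) + (0)·(-0.5)) / 5 = 3/5 = 0.6
  S[B,B] = ((-0.5)·(-0.5) + (-0.5)·(-0.5) + (-1.5)·(-1.5) + (2.5)·(2.5) + (0.5)·(0.5) + (-0.5)·(-0.5)) / 5 = 9.5/5 = 1.9

S is symmetric (S[j,i] = S[i,j]). Assembling:

S = [[4, 0.6],
 [0.6, 1.9]]


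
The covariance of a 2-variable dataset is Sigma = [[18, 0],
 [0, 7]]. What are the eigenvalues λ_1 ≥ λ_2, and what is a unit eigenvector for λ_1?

Step 1 — characteristic polynomial of 2×2 Sigma:
  det(Sigma - λI) = λ² - trace · λ + det = 0.
  trace = 18 + 7 = 25, det = 18·7 - (0)² = 126.
Step 2 — discriminant:
  Δ = trace² - 4·det = 625 - 504 = 121.
Step 3 — eigenvalues:
  λ = (trace ± √Δ)/2 = (25 ± 11)/2,
  λ_1 = 18,  λ_2 = 7.

Step 4 — unit eigenvector for λ_1: Sigma is diagonal, so its eigenvectors are the coordinate axes. λ_1 = 18 is the diagonal entry on the first coordinate axis, hence
  v_1 = (1, 0) (||v_1|| = 1).

λ_1 = 18,  λ_2 = 7;  v_1 ≈ (1, 0)


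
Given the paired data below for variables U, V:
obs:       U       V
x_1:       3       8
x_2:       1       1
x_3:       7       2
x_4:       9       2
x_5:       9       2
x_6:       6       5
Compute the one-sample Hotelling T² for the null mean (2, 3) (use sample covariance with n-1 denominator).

Step 1 — sample mean vector:
  mean(U) = (3 + 1 + 7 + 9 + 9 + 6) / 6 = 35/6 = 5.8333
  mean(V) = (8 + 1 + 2 + 2 + 2 + 5) / 6 = 20/6 = 3.3333
  x̄ = (5.8333, 3.3333),  deviation x̄ - mu_0 = (5.8333, 3.3333) - (2, 3) = (3.8333, 0.3333).

Step 2 — sample covariance matrix, S[i,j] = (1/(n-1)) · Σ_k (x_{k,i} - mean_i) · (x_{k,j} - mean_j), divisor n-1 = 5:
  S[U,U] = ((-2.8333)·(-2.8333) + (-4.8333)·(-4.8333) + (1.1667)·(1.1667) + (3.1667)·(3.1667) + (3.1667)·(3.1667) + (0.1667)·(0.1667)) / 5 = 52.8333/5 = 10.5667
  S[U,V] = ((-2.8333)·(4.6667) + (-4.8333)·(-2.3333) + (1.1667)·(-1.3333) + (3.1667)·(-1.3333) + (3.1667)·(-1.3333) + (0.1667)·(1.6667)) / 5 = -11.6667/5 = -2.3333
  S[V,V] = ((4.6667)·(4.6667) + (-2.3333)·(-2.3333) + (-1.3333)·(-1.3333) + (-1.3333)·(-1.3333) + (-1.3333)·(-1.3333) + (1.6667)·(1.6667)) / 5 = 35.3333/5 = 7.0667
  S = [[10.5667, -2.3333],
 [-2.3333, 7.0667]].

Step 3 — invert S. det(S) = 10.5667·7.0667 - (-2.3333)² = 69.2267.
  S^{-1} = (1/det) · [[d, -b], [-b, a]] = [[0.1021, 0.0337],
 [0.0337, 0.1526]].

Step 4 — quadratic form (x̄ - mu_0)^T · S^{-1} · (x̄ - mu_0):
  S^{-1} · (x̄ - mu_0) = (0.4025, 0.1801),
  (x̄ - mu_0)^T · [...] = (3.8333)·(0.4025) + (0.3333)·(0.1801) = 1.6031.

Step 5 — scale by n: T² = 6 · 1.6031 = 9.6186.

T² ≈ 9.6186


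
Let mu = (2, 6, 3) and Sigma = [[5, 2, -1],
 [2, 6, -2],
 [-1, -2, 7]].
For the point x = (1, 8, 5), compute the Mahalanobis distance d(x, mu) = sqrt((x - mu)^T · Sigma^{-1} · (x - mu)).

Step 1 — centre the observation: (x - mu) = (-1, 2, 2).

Step 2 — invert Sigma (cofactor / det for 3×3, or solve directly):
  Sigma^{-1} = [[0.2317, -0.0732, 0.0122],
 [-0.0732, 0.2073, 0.0488],
 [0.0122, 0.0488, 0.1585]].

Step 3 — form the quadratic (x - mu)^T · Sigma^{-1} · (x - mu):
  Sigma^{-1} · (x - mu) = (-0.3537, 0.5854, 0.4024).
  (x - mu)^T · [Sigma^{-1} · (x - mu)] = (-1)·(-0.3537) + (2)·(0.5854) + (2)·(0.4024) = 2.3293.

Step 4 — take square root: d = √(2.3293) ≈ 1.5262.

d(x, mu) = √(2.3293) ≈ 1.5262


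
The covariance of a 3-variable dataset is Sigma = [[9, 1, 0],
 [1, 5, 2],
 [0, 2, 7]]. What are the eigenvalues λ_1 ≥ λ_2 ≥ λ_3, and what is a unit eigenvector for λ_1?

Step 1 — characteristic polynomial p(λ) = det(λI - Sigma) = λ³ - tr·λ² + c_1·λ - det, where tr = trace, c_1 = sum of the principal 2×2 minors, det = det(Sigma):
  tr = 9 + 5 + 7 = 21,
  c_1 = (9·5 - (1)²) + (9·7 - (0)²) + (5·7 - (2)²) = 44 + 63 + 31 = 138,
  det = 9·(5·7 - (2)²) - (1)·((1)·7 - (2)·(0)) + (0)·((1)·(2) - 5·(0)) = 9·(31) - (1)·(7) + (0)·(2) = 272.
  So p(λ) = λ³ - 21λ² + 138λ - 272.
Step 2 — look for an integer root (rational root theorem: any rational root is an integer divisor of 272). Testing λ = 8:
  p(8) = 512 - 1344 + 1104 - 272 = 0  ✓
  Dividing out (λ - 8): p(λ) = (λ - 8)(λ² - 13λ + 34).
Step 3 — remaining eigenvalues from the quadratic λ² - 13λ + 34 = 0:
  Δ = 13² - 4·34 = 169 - 136 = 33,  λ = (13 ± √33)/2 = (13 ± 5.7446)/2 ≈ 9.3723 or 3.6277.
  Sorted: λ_1 = 9.3723,  λ_2 = 8,  λ_3 = 3.6277  (check: sum = 21 = tr ✓).

Step 4 — unit eigenvector for λ_1 ≈ 9.3723: v spans the null space of (Sigma - λ_1 I), whose rows are
  r_1 = (-0.3723, 1, 0),  r_2 = (1, -4.3723, 2),  r_3 = (0, 2, -2.3723).
  v is orthogonal to every row, so take v ∝ r_1 × r_2 = ((1)·(2) - (0)·(-4.3723), (0)·(1) - (-0.3723)·(2), (-0.3723)·(-4.3723) - (1)·(1)) ≈ (2, 0.7446, 0.6277).
  Let u = (2, 0.7446, 0.6277).
  ||u|| = √((2)² + (0.7446)² + (0.6277)²) = √(4.9484) ≈ 2.2245,  v_1 = u/||u|| ≈ (0.8991, 0.3347, 0.2822) (||v_1|| = 1).

λ_1 = 9.3723,  λ_2 = 8,  λ_3 = 3.6277;  v_1 ≈ (0.8991, 0.3347, 0.2822)


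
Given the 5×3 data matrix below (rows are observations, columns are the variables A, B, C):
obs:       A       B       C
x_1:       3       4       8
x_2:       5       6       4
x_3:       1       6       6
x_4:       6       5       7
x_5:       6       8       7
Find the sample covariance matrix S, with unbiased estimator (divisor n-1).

Step 1 — column means:
  mean(A) = (3 + 5 + 1 + 6 + 6) / 5 = 21/5 = 4.2
  mean(B) = (4 + 6 + 6 + 5 + 8) / 5 = 29/5 = 5.8
  mean(C) = (8 + 4 + 6 + 7 + 7) / 5 = 32/5 = 6.4

Step 2 — sample covariance S[i,j] = (1/(n-1)) · Σ_k (x_{k,i} - mean_i) · (x_{k,j} - mean_j), with n-1 = 4.
  S[A,A] = ((-1.2)·(-1.2) + (0.8)·(0.8) + (-3.2)·(-3.2) + (1.8)·(1.8) + (1.8)·(1.8)) / 4 = 18.8/4 = 4.7
  S[A,B] = ((-1.2)·(-1.8) + (0.8)·(0.2) + (-3.2)·(0.2) + (1.8)·(-0.8) + (1.8)·(2.2)) / 4 = 4.2/4 = 1.05
  S[A,C] = ((-1.2)·(1.6) + (0.8)·(-2.4) + (-3.2)·(-0.4) + (1.8)·(0.6) + (1.8)·(0.6)) / 4 = -0.4/4 = -0.1
  S[B,B] = ((-1.8)·(-1.8) + (0.2)·(0.2) + (0.2)·(0.2) + (-0.8)·(-0.8) + (2.2)·(2.2)) / 4 = 8.8/4 = 2.2
  S[B,C] = ((-1.8)·(1.6) + (0.2)·(-2.4) + (0.2)·(-0.4) + (-0.8)·(0.6) + (2.2)·(0.6)) / 4 = -2.6/4 = -0.65
  S[C,C] = ((1.6)·(1.6) + (-2.4)·(-2.4) + (-0.4)·(-0.4) + (0.6)·(0.6) + (0.6)·(0.6)) / 4 = 9.2/4 = 2.3

S is symmetric (S[j,i] = S[i,j]). Assembling:

S = [[4.7, 1.05, -0.1],
 [1.05, 2.2, -0.65],
 [-0.1, -0.65, 2.3]]


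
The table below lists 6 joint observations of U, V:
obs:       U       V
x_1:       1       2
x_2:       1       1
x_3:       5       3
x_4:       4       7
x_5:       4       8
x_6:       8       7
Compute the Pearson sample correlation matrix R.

Step 1 — column means:
  mean(U) = (1 + 1 + 5 + 4 + 4 + 8) / 6 = 23/6 = 3.8333
  mean(V) = (2 + 1 + 3 + 7 + 8 + 7) / 6 = 28/6 = 4.6667

Step 2 — sample variances and covariances s[i,j] = (1/(n-1)) · Σ_k (x_{k,i} - mean_i) · (x_{k,j} - mean_j), with n-1 = 5:
  s[U,U] = ((-2.8333)·(-2.8333) + (-2.8333)·(-2.8333) + (1.1667)·(1.1667) + (0.1667)·(0.1667) + (0.1667)·(0.1667) + (4.1667)·(4.1667)) / 5 = 34.8333/5 = 6.9667
  s[U,V] = ((-2.8333)·(-2.6667) + (-2.8333)·(-3.6667) + (1.1667)·(-1.6667) + (0.1667)·(2.3333) + (0.1667)·(3.3333) + (4.1667)·(2.3333)) / 5 = 26.6667/5 = 5.3333
  s[V,V] = ((-2.6667)·(-2.6667) + (-3.6667)·(-3.6667) + (-1.6667)·(-1.6667) + (2.3333)·(2.3333) + (3.3333)·(3.3333) + (2.3333)·(2.3333)) / 5 = 45.3333/5 = 9.0667
  Sample standard deviations s_i = √(s[i,i]):
  s(U) = √(6.9667) = 2.6394
  s(V) = √(9.0667) = 3.0111

Step 3 — r_{ij} = s_{ij} / (s_i · s_j):
  r[U,U] = 1 (diagonal).
  r[U,V] = 5.3333 / (2.6394 · 3.0111) = 5.3333 / 7.9476 = 0.6711
  r[V,V] = 1 (diagonal).

R is symmetric with unit diagonal. Assembling:

R = [[1, 0.6711],
 [0.6711, 1]]


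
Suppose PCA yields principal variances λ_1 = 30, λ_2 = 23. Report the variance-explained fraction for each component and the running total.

Step 1 — total variance = trace(Sigma) = Σ λ_i = 30 + 23 = 53.

Step 2 — fraction explained by component i = λ_i / Σ λ:
  PC1: 30/53 = 0.566
  PC2: 23/53 = 0.434

Step 3 — cumulative fraction after k components = (λ_1 + ... + λ_k) / Σ λ:
  k = 1: 30/53 = 0.566
  k = 2: (30 + 23)/53 = 53/53 = 1

Summary (fraction, with percent):

explained: PC1 0.566 (56.6%), PC2 0.434 (43.4%);  cumulative: 0.566, 1


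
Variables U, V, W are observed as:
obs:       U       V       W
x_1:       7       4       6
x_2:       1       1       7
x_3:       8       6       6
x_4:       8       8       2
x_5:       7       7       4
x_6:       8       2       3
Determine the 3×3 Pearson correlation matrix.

Step 1 — column means:
  mean(U) = (7 + 1 + 8 + 8 + 7 + 8) / 6 = 39/6 = 6.5
  mean(V) = (4 + 1 + 6 + 8 + 7 + 2) / 6 = 28/6 = 4.6667
  mean(W) = (6 + 7 + 6 + 2 + 4 + 3) / 6 = 28/6 = 4.6667

Step 2 — sample variances and covariances s[i,j] = (1/(n-1)) · Σ_k (x_{k,i} - mean_i) · (x_{k,j} - mean_j), with n-1 = 5:
  s[U,U] = ((0.5)·(0.5) + (-5.5)·(-5.5) + (1.5)·(1.5) + (1.5)·(1.5) + (0.5)·(0.5) + (1.5)·(1.5)) / 5 = 37.5/5 = 7.5
  s[U,V] = ((0.5)·(-0.6667) + (-5.5)·(-3.6667) + (1.5)·(1.3333) + (1.5)·(3.3333) + (0.5)·(2.3333) + (1.5)·(-2.6667)) / 5 = 24/5 = 4.8
  s[U,W] = ((0.5)·(1.3333) + (-5.5)·(2.3333) + (1.5)·(1.3333) + (1.5)·(-2.6667) + (0.5)·(-0.6667) + (1.5)·(-1.6667)) / 5 = -17/5 = -3.4
  s[V,V] = ((-0.6667)·(-0.6667) + (-3.6667)·(-3.6667) + (1.3333)·(1.3333) + (3.3333)·(3.3333) + (2.3333)·(2.3333) + (-2.6667)·(-2.6667)) / 5 = 39.3333/5 = 7.8667
  s[V,W] = ((-0.6667)·(1.3333) + (-3.6667)·(2.3333) + (1.3333)·(1.3333) + (3.3333)·(-2.6667) + (2.3333)·(-0.6667) + (-2.6667)·(-1.6667)) / 5 = -13.6667/5 = -2.7333
  s[W,W] = ((1.3333)·(1.3333) + (2.3333)·(2.3333) + (1.3333)·(1.3333) + (-2.6667)·(-2.6667) + (-0.6667)·(-0.6667) + (-1.6667)·(-1.6667)) / 5 = 19.3333/5 = 3.8667
  Sample standard deviations s_i = √(s[i,i]):
  s(U) = √(7.5) = 2.7386
  s(V) = √(7.8667) = 2.8048
  s(W) = √(3.8667) = 1.9664

Step 3 — r_{ij} = s_{ij} / (s_i · s_j):
  r[U,U] = 1 (diagonal).
  r[U,V] = 4.8 / (2.7386 · 2.8048) = 4.8 / 7.6811 = 0.6249
  r[U,W] = -3.4 / (2.7386 · 1.9664) = -3.4 / 5.3852 = -0.6314
  r[V,V] = 1 (diagonal).
  r[V,W] = -2.7333 / (2.8048 · 1.9664) = -2.7333 / 5.5152 = -0.4956
  r[W,W] = 1 (diagonal).

R is symmetric with unit diagonal. Assembling:

R = [[1, 0.6249, -0.6314],
 [0.6249, 1, -0.4956],
 [-0.6314, -0.4956, 1]]


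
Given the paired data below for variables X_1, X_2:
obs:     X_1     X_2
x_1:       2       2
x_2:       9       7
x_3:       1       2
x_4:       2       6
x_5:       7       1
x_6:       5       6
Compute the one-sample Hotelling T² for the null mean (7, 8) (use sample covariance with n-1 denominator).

Step 1 — sample mean vector:
  mean(X_1) = (2 + 9 + 1 + 2 + 7 + 5) / 6 = 26/6 = 4.3333
  mean(X_2) = (2 + 7 + 2 + 6 + 1 + 6) / 6 = 24/6 = 4
  x̄ = (4.3333, 4),  deviation x̄ - mu_0 = (4.3333, 4) - (7, 8) = (-2.6667, -4).

Step 2 — sample covariance matrix, S[i,j] = (1/(n-1)) · Σ_k (x_{k,i} - mean_i) · (x_{k,j} - mean_j), divisor n-1 = 5:
  S[X_1,X_1] = ((-2.3333)·(-2.3333) + (4.6667)·(4.6667) + (-3.3333)·(-3.3333) + (-2.3333)·(-2.3333) + (2.6667)·(2.6667) + (0.6667)·(0.6667)) / 5 = 51.3333/5 = 10.2667
  S[X_1,X_2] = ((-2.3333)·(-2) + (4.6667)·(3) + (-3.3333)·(-2) + (-2.3333)·(2) + (2.6667)·(-3) + (0.6667)·(2)) / 5 = 14/5 = 2.8
  S[X_2,X_2] = ((-2)·(-2) + (3)·(3) + (-2)·(-2) + (2)·(2) + (-3)·(-3) + (2)·(2)) / 5 = 34/5 = 6.8
  S = [[10.2667, 2.8],
 [2.8, 6.8]].

Step 3 — invert S. det(S) = 10.2667·6.8 - (2.8)² = 61.9733.
  S^{-1} = (1/det) · [[d, -b], [-b, a]] = [[0.1097, -0.0452],
 [-0.0452, 0.1657]].

Step 4 — quadratic form (x̄ - mu_0)^T · S^{-1} · (x̄ - mu_0):
  S^{-1} · (x̄ - mu_0) = (-0.1119, -0.5422),
  (x̄ - mu_0)^T · [...] = (-2.6667)·(-0.1119) + (-4)·(-0.5422) = 2.467.

Step 5 — scale by n: T² = 6 · 2.467 = 14.8021.

T² ≈ 14.8021


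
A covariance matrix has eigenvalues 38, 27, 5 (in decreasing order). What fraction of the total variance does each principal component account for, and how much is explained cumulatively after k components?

Step 1 — total variance = trace(Sigma) = Σ λ_i = 38 + 27 + 5 = 70.

Step 2 — fraction explained by component i = λ_i / Σ λ:
  PC1: 38/70 = 0.5429
  PC2: 27/70 = 0.3857
  PC3: 5/70 = 0.0714

Step 3 — cumulative fraction after k components = (λ_1 + ... + λ_k) / Σ λ:
  k = 1: 38/70 = 0.5429
  k = 2: (38 + 27)/70 = 65/70 = 0.9286
  k = 3: (38 + 27 + 5)/70 = 70/70 = 1

Summary (fraction, with percent):

explained: PC1 0.5429 (54.29%), PC2 0.3857 (38.57%), PC3 0.0714 (7.14%);  cumulative: 0.5429, 0.9286, 1


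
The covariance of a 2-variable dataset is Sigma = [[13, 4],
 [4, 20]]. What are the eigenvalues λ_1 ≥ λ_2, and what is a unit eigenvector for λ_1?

Step 1 — characteristic polynomial of 2×2 Sigma:
  det(Sigma - λI) = λ² - trace · λ + det = 0.
  trace = 13 + 20 = 33, det = 13·20 - (4)² = 244.
Step 2 — discriminant:
  Δ = trace² - 4·det = 1089 - 976 = 113.
Step 3 — eigenvalues:
  λ = (trace ± √Δ)/2 = (33 ± 10.6301)/2,
  λ_1 = 21.8151,  λ_2 = 11.1849.

Step 4 — unit eigenvector for λ_1: solve (Sigma - λ_1 I)v = 0. First row:
  (13 - 21.8151)·v_x + (4)·v_y = 0, i.e. (-8.8151)·v_x + (4)·v_y = 0,
  so v ∝ (b, λ_1 - a) = (4, 8.8151) = u.
  ||u|| = √((4)² + (8.8151)²) = √(93.7055) ≈ 9.6802,
  v_1 = u/||u|| ≈ (0.4132, 0.9106) (||v_1|| = 1).

λ_1 = 21.8151,  λ_2 = 11.1849;  v_1 ≈ (0.4132, 0.9106)


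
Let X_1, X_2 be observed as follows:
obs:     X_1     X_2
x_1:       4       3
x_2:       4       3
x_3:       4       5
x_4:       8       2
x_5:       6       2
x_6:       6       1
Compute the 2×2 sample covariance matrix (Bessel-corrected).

Step 1 — column means:
  mean(X_1) = (4 + 4 + 4 + 8 + 6 + 6) / 6 = 32/6 = 5.3333
  mean(X_2) = (3 + 3 + 5 + 2 + 2 + 1) / 6 = 16/6 = 2.6667

Step 2 — sample covariance S[i,j] = (1/(n-1)) · Σ_k (x_{k,i} - mean_i) · (x_{k,j} - mean_j), with n-1 = 5.
  S[X_1,X_1] = ((-1.3333)·(-1.3333) + (-1.3333)·(-1.3333) + (-1.3333)·(-1.3333) + (2.6667)·(2.6667) + (0.6667)·(0.6667) + (0.6667)·(0.6667)) / 5 = 13.3333/5 = 2.6667
  S[X_1,X_2] = ((-1.3333)·(0.3333) + (-1.3333)·(0.3333) + (-1.3333)·(2.3333) + (2.6667)·(-0.6667) + (0.6667)·(-0.6667) + (0.6667)·(-1.6667)) / 5 = -7.3333/5 = -1.4667
  S[X_2,X_2] = ((0.3333)·(0.3333) + (0.3333)·(0.3333) + (2.3333)·(2.3333) + (-0.6667)·(-0.6667) + (-0.6667)·(-0.6667) + (-1.6667)·(-1.6667)) / 5 = 9.3333/5 = 1.8667

S is symmetric (S[j,i] = S[i,j]). Assembling:

S = [[2.6667, -1.4667],
 [-1.4667, 1.8667]]


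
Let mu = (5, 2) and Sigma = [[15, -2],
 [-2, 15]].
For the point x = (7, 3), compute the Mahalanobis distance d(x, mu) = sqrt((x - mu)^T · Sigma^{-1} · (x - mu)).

Step 1 — centre the observation: (x - mu) = (2, 1).

Step 2 — invert Sigma. det(Sigma) = 15·15 - (-2)² = 221.
  Sigma^{-1} = (1/det) · [[d, -b], [-b, a]] = [[0.0679, 0.009],
 [0.009, 0.0679]].

Step 3 — form the quadratic (x - mu)^T · Sigma^{-1} · (x - mu):
  Sigma^{-1} · (x - mu) = (0.1448, 0.086).
  (x - mu)^T · [Sigma^{-1} · (x - mu)] = (2)·(0.1448) + (1)·(0.086) = 0.3756.

Step 4 — take square root: d = √(0.3756) ≈ 0.6128.

d(x, mu) = √(0.3756) ≈ 0.6128
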